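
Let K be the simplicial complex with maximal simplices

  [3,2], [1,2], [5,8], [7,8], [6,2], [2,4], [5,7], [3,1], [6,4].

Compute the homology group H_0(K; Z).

We work with the vertex ordering 1 < 2 < 3 < 4 < 5 < 6 < 7 < 8. The simplices of K, each written with vertices in increasing order, are:

  0-simplices (8): [1], [2], [3], [4], [5], [6], [7], [8]
  1-simplices (9): [1,2], [1,3], [2,3], [2,4], [2,6], [4,6], [5,7], [5,8], [7,8]

Hence C_0 ≅ Z^8, C_1 ≅ Z^9.

Boundary ∂_1: C_1 → C_0 is given by ∂[p,q] = [q] − [p]. For instance
  ∂[2,4] = [4] − [2].
The resulting 8×9 matrix has rank 6, and its Smith normal form has invariant factors (1,1,1,1,1,1).

From H_k ≅ ker(∂_k) / im(∂_{k+1}) we obtain:

  H_0: rank C_0 − rank ∂_1 = 8 − 6 = 2, and the invariant factors of ∂_1 are all 1, so H_0 = Z^2.

H_0 = Z^2.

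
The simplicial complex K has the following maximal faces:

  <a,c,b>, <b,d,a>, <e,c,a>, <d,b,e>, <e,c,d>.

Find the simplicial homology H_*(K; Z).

H_0 = Z,  H_1 = Z,  H_2 = 0.

K has 5 vertices, 10 edges, 5 triangles.
rank ∂_0 = 0, rank ∂_1 = 4 ⇒ b_0 = 5 − 0 − 4 = 1; all invariant factors of ∂_1 are 1 so no torsion. So H_0 ≅ Z.
rank ∂_1 = 4, rank ∂_2 = 5 ⇒ b_1 = 10 − 4 − 5 = 1; all invariant factors of ∂_2 are 1 so no torsion. So H_1 ≅ Z.
rank ∂_2 = 5, rank ∂_3 = 0 ⇒ b_2 = 5 − 5 − 0 = 0. So H_2 ≅ 0.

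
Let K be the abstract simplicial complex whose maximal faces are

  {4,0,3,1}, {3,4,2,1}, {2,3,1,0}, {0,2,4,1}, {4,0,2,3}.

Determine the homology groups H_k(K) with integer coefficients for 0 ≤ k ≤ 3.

H_0 = Z,  H_1 = 0,  H_2 = 0,  H_3 = Z.

We work with the vertex ordering 0 < 1 < 2 < 3 < 4. The simplices of K, each written with vertices in increasing order, are:

  0-simplices (5): [0], [1], [2], [3], [4]
  1-simplices (10): [0,1], [0,2], [0,3], [0,4], [1,2], [1,3], [1,4], [2,3], [2,4], [3,4]
  2-simplices (10): [0,1,2], [0,1,3], [0,1,4], [0,2,3], [0,2,4], [0,3,4], [1,2,3], [1,2,4], [1,3,4], [2,3,4]
  3-simplices (5): [0,1,2,3], [0,1,2,4], [0,1,3,4], [0,2,3,4], [1,2,3,4]

giving chain groups C_0 ≅ Z^5, C_1 ≅ Z^10, C_2 ≅ Z^10, C_3 ≅ Z^5.

The boundary map ∂_1: C_1 → C_0 maps an edge to its endpoints' difference, ∂[p,q] = q − p. For instance
  ∂[1,2] = [2] − [1].
This gives a 5×10 integer matrix of rank 4; reducing to Smith normal form yields diagonal entries (1,1,1,1).

Boundary ∂_2: C_2 → C_1 maps a triangle to the signed sum of its edges. For instance
  ∂[0,1,2] = [1,2] − [0,2] + [0,1],
  ∂[0,3,4] = [3,4] − [0,4] + [0,3].
The resulting 10×10 matrix has rank 6, and its Smith normal form has invariant factors (1,1,1,1,1,1).

∂_3: C_3 → C_2 sends each 3-simplex σ to the alternating sum Σ_i (−1)^i (σ with its i-th vertex removed). For instance
  ∂[0,2,3,4] = [2,3,4] − [0,3,4] + [0,2,4] − [0,2,3],
  ∂[0,1,2,4] = [1,2,4] − [0,2,4] + [0,1,4] − [0,1,2].
The resulting 10×5 matrix has rank 4, and its Smith normal form has invariant factors (1,1,1,1).

Reading off H_k = ker ∂_k / im ∂_{k+1}:

  H_0: rank C_0 − rank ∂_1 = 5 − 4 = 1, and the invariant factors of ∂_1 are all 1, so H_0 ≅ Z.
  H_1: rank ker ∂_1 − rank ∂_2 = (10 − 4) − 6 = 0, and the invariant factors of ∂_2 are all 1, so H_1 ≅ 0.
  H_2: rank ker ∂_2 − rank ∂_3 = (10 − 6) − 4 = 0, and the invariant factors of ∂_3 are all 1, so H_2 ≅ 0.
  H_3: rank ker ∂_3 − rank ∂_4 = (5 − 4) − 0 = 1, and there is no ∂_4, so H_3 ≅ Z.

As a check, the Euler characteristic is 5 − 10 + 10 − 5 = 0, which agrees with 1 − 0 + 0 − 1 = 0.
(K is a triangulation of the 3-sphere S^3.)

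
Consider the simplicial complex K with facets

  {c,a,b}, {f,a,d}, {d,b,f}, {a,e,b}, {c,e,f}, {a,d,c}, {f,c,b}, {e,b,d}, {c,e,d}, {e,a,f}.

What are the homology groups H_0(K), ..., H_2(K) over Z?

Take the total order a < b < c < d < e < f on the vertex set. Then K (dimension 2) consists of the simplices:

  0-simplices (6): a, b, c, d, e, f
  1-simplices (15): ab, ac, ad, ae, af, bc, bd, be, bf, cd, ce, cf, de, df, ef
  2-simplices (10): abc, abe, acd, adf, aef, bcf, bde, bdf, cde, cef

so the chain groups are C_0 ≅ Z^6, C_1 ≅ Z^15, C_2 ≅ Z^10.

∂_1: C_1 → C_0 sends each edge [p,q] (with p < q) to q − p.
This gives a 6×15 integer matrix of rank 5; reducing to Smith normal form yields diagonal entries (1,1,1,1,1).

∂_2: C_2 → C_1 maps a triangle to the signed sum of its edges. For instance
  ∂bde = de − be + bd,
  ∂cef = ef − cf + ce.
As a 15×10 matrix over Z this has rank 10, with invariant factors (1,1,1,1,1,1,1,1,1,2).

From H_k ≅ ker(∂_k) / im(∂_{k+1}) we obtain:

  H_0: rank C_0 − rank ∂_1 = 6 − 5 = 1, and the invariant factors of ∂_1 are all 1, so H_0 ≅ Z.
  H_1: rank ker ∂_1 − rank ∂_2 = (15 − 5) − 10 = 0, and ∂_2 has invariant factor 2 > 1, so H_1 ≅ Z/2.
  H_2: rank ker ∂_2 − rank ∂_3 = (10 − 10) − 0 = 0, and there is no ∂_3, so H_2 ≅ 0.

H_0 = Z,  H_1 = Z/2,  H_2 = 0.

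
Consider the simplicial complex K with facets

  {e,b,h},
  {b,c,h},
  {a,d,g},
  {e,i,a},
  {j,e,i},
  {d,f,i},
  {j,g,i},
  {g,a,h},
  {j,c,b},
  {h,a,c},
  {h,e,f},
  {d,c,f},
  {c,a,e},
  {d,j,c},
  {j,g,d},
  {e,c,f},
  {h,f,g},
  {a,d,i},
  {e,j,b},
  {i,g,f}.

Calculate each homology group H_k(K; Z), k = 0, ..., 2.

K has 10 vertices, 30 edges, 20 triangles.
rank ∂_0 = 0, rank ∂_1 = 9 ⇒ b_0 = 10 − 0 − 9 = 1; all invariant factors of ∂_1 are 1 so no torsion. So H_0 ≅ Z.
rank ∂_1 = 9, rank ∂_2 = 20 ⇒ b_1 = 30 − 9 − 20 = 1; ∂_2 has invariant factor(s) [2] giving torsion. So H_1 ≅ Z ⊕ Z/2.
rank ∂_2 = 20, rank ∂_3 = 0 ⇒ b_2 = 20 − 20 − 0 = 0. So H_2 ≅ 0.

H_0 ≅ Z,  H_1 ≅ Z ⊕ Z/2,  H_2 = 0.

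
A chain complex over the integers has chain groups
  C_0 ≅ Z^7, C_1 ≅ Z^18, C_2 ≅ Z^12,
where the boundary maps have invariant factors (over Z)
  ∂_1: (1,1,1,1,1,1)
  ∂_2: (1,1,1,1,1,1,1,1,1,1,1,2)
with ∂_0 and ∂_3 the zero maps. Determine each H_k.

H_0 = Z,  H_1 = Z/2,  H_2 = 0.

H_0: b_0 = 7 − 0 − 6 = 1; torsion from ∂_1 factors > 1: none. So H_0 = Z.
H_1: b_1 = 18 − 6 − 12 = 0; torsion from ∂_2 factors > 1: [2]. So H_1 = Z/2.
H_2: b_2 = 12 − 12 − 0 = 0; torsion from ∂_3 factors > 1: none. So H_2 = 0.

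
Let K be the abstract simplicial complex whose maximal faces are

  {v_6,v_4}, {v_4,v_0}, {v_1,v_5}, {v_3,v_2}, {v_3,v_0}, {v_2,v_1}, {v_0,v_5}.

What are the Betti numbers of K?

b_0 = 1, b_1 = 1.

Order the vertices as v_0 < v_1 < v_2 < v_3 < v_4 < v_5 < v_6. Listing each simplex with vertices in this order, K has dimension 1 with simplices:

  0-simplices (7): [v_0], [v_1], [v_2], [v_3], [v_4], [v_5], [v_6]
  1-simplices (7): [v_0,v_3], [v_0,v_4], [v_0,v_5], [v_1,v_2], [v_1,v_5], [v_2,v_3], [v_4,v_6]

Hence C_0 ≅ Z^7, C_1 ≅ Z^7.

Boundary ∂_1: C_1 → C_0 sends each edge [p,q] (with p < q) to q − p. For instance
  ∂[v_4,v_6] = [v_6] − [v_4].
As a 7×7 matrix over Z this has rank 6, with invariant factors (1,1,1,1,1,1).

Computing H_k = (kernel of ∂_k) / (image of ∂_{k+1}):

  H_0: rank C_0 − rank ∂_1 = 7 − 6 = 1, and the invariant factors of ∂_1 are all 1, so H_0 ≅ Z.
  H_1: rank ker ∂_1 − rank ∂_2 = (7 − 6) − 0 = 1, and there is no ∂_2, so H_1 ≅ Z.

As a check, the Euler characteristic is 7 − 7 = 0, which agrees with 1 − 1 = 0.

Hence the Betti numbers are b_0 = 1, b_1 = 1.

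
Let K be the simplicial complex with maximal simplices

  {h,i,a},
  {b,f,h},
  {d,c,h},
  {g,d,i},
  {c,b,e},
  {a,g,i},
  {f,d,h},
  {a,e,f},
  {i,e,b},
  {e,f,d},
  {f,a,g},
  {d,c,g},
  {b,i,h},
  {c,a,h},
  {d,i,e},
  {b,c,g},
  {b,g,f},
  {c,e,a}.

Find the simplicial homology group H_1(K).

Order the vertices as a < b < c < d < e < f < g < h < i. Listing each simplex with vertices in this order, K has dimension 2 with simplices:

  0-simplices (9): a, b, c, d, e, f, g, h, i
  1-simplices (27): ac, ae, af, ag, ah, ai, bc, be, bf, bg, bh, bi, cd, ce, cg, ch, de, df, dg, dh, di, ef, ei, fg, fh, gi, hi
  2-simplices (18): ace, ach, aef, afg, agi, ahi, bce, bcg, bei, bfg, bfh, bhi, cdg, cdh, def, dei, dfh, dgi

giving chain groups C_0 ≅ Z^9, C_1 ≅ Z^27, C_2 ≅ Z^18.

Boundary ∂_1: C_1 → C_0 maps an edge to its endpoints' difference, ∂[p,q] = q − p.
The resulting 9×27 matrix has rank 8, and its Smith normal form has invariant factors (1,1,1,1,1,1,1,1).

Boundary ∂_2: C_2 → C_1 acts by ∂[p,q,r] = [q,r] − [p,r] + [p,q]. For instance
  ∂def = ef − df + de,
  ∂bcg = cg − bg + bc.
The 27×18 boundary matrix has rank 17 and Smith normal form diag(1,1,1,1,1,1,1,1,1,1,1,1,1,1,1,1,1).

Now H_k = ker ∂_k / im ∂_{k+1}, so:

  H_1: rank ker ∂_1 − rank ∂_2 = (27 − 8) − 17 = 2, and the invariant factors of ∂_2 are all 1, so H_1 = Z^2.

H_1 ≅ Z^2.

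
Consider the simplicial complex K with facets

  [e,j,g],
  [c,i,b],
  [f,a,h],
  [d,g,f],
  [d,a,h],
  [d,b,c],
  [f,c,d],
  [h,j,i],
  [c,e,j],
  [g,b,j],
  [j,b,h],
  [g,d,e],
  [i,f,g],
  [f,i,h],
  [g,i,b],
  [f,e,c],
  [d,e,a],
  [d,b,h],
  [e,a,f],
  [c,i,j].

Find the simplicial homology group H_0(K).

H_0 = Z.

Order the vertices as a < b < c < d < e < f < g < h < i < j. Listing each simplex with vertices in this order, K has dimension 2 with simplices:

  0-simplices (10): a, b, c, d, e, f, g, h, i, j
  1-simplices (30): ad, ae, af, ah, bc, bd, bg, bh, bi, bj, cd, ce, cf, ci, cj, de, df, dg, dh, ef, eg, ej, fg, fh, fi, gi, gj, hi, hj, ij
  2-simplices (20): ade, adh, aef, afh, bcd, bci, bdh, bgi, bgj, bhj, cdf, cef, cej, cij, deg, dfg, egj, fgi, fhi, hij

Hence C_0 ≅ Z^10, C_1 ≅ Z^30, C_2 ≅ Z^20.

Boundary ∂_1: C_1 → C_0 is given by ∂[p,q] = [q] − [p].
As a 10×30 matrix over Z this has rank 9, with invariant factors (1,1,1,1,1,1,1,1,1).

∂_2: C_2 → C_1 acts by ∂[p,q,r] = [q,r] − [p,r] + [p,q]. For instance
  ∂afh = fh − ah + af,
  ∂cij = ij − cj + ci.
The resulting 30×20 matrix has rank 20, and its Smith normal form has invariant factors (1,1,1,1,1,1,1,1,1,1,1,1,1,1,1,1,1,1,1,2).

Computing H_k = (kernel of ∂_k) / (image of ∂_{k+1}):

  H_0: rank C_0 − rank ∂_1 = 10 − 9 = 1, and the invariant factors of ∂_1 are all 1, so H_0 = Z.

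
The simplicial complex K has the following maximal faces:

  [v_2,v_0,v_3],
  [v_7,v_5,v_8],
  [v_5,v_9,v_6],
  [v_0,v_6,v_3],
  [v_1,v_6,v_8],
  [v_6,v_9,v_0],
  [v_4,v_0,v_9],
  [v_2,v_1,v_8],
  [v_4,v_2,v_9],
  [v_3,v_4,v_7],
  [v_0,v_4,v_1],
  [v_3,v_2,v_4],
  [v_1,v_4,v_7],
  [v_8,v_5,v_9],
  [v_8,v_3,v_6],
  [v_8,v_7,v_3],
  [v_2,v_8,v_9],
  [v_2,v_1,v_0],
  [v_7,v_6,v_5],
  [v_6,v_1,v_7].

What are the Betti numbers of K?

Take the total order v_0 < v_1 < v_2 < v_3 < v_4 < v_5 < v_6 < v_7 < v_8 < v_9 on the vertex set. Then K (dimension 2) consists of the simplices:

  0-simplices (10): [v_0], [v_1], [v_2], [v_3], [v_4], [v_5], [v_6], [v_7], [v_8], [v_9]
  1-simplices (30): (30 of them)
  2-simplices (20): (20 of them)

giving chain groups C_0 ≅ Z^10, C_1 ≅ Z^30, C_2 ≅ Z^20.

Boundary ∂_1: C_1 → C_0 sends each edge [p,q] (with p < q) to q − p. For instance
  ∂[v_3,v_6] = [v_6] − [v_3].
The resulting 10×30 matrix has rank 9, and its Smith normal form has invariant factors (1,1,1,1,1,1,1,1,1).

∂_2: C_2 → C_1 sends each 2-simplex [p,q,r] to [q,r] − [p,r] + [p,q]. For instance
  ∂[v_2,v_8,v_9] = [v_8,v_9] − [v_2,v_9] + [v_2,v_8],
  ∂[v_0,v_2,v_3] = [v_2,v_3] − [v_0,v_3] + [v_0,v_2].
The 30×20 boundary matrix has rank 20 and Smith normal form diag(1,1,1,1,1,1,1,1,1,1,1,1,1,1,1,1,1,1,1,2).

From H_k ≅ ker(∂_k) / im(∂_{k+1}) we obtain:

  H_0: rank C_0 − rank ∂_1 = 10 − 9 = 1, and the invariant factors of ∂_1 are all 1, so H_0 = Z.
  H_1: rank ker ∂_1 − rank ∂_2 = (30 − 9) − 20 = 1, and ∂_2 has invariant factor 2 > 1, so H_1 = Z ⊕ Z/2.
  H_2: rank ker ∂_2 − rank ∂_3 = (20 − 20) − 0 = 0, and there is no ∂_3, so H_2 = 0.

As a check, the Euler characteristic is 10 − 30 + 20 = 0, which agrees with 1 − 1 + 0 = 0.
(K is a triangulation of the Klein bottle.)

Hence the Betti numbers are b_0 = 1, b_1 = 1, b_2 = 0.

b_0 = 1, b_1 = 1, b_2 = 0.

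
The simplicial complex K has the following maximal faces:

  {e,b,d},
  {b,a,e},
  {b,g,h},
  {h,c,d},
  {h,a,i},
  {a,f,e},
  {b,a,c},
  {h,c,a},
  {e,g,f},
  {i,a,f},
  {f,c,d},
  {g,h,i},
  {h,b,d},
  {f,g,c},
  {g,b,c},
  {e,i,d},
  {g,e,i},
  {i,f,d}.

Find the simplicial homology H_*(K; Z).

K has 9 vertices, 27 edges, 18 triangles.
rank ∂_0 = 0, rank ∂_1 = 8 ⇒ b_0 = 9 − 0 − 8 = 1; all invariant factors of ∂_1 are 1 so no torsion. So H_0 ≅ Z.
rank ∂_1 = 8, rank ∂_2 = 18 ⇒ b_1 = 27 − 8 − 18 = 1; ∂_2 has invariant factor(s) [2] giving torsion. So H_1 ≅ Z × Z/2.
rank ∂_2 = 18, rank ∂_3 = 0 ⇒ b_2 = 18 − 18 − 0 = 0. So H_2 ≅ 0.

H_0 = Z,  H_1 = Z × Z/2,  H_2 = 0.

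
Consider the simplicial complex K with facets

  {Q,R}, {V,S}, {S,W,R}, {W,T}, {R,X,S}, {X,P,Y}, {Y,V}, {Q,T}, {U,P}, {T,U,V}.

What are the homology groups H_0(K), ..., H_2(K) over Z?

Order the vertices as P < Q < R < S < T < U < V < W < X < Y. Listing each simplex with vertices in this order, K has dimension 2 with simplices:

  0-simplices (10): P, Q, R, S, T, U, V, W, X, Y
  1-simplices (17): PU, PX, PY, QR, QT, RS, RW, RX, SV, SW, SX, TU, TV, TW, UV, VY, XY
  2-simplices (4): PXY, RSW, RSX, TUV

so the chain groups are C_0 ≅ Z^10, C_1 ≅ Z^17, C_2 ≅ Z^4.

The boundary map ∂_1: C_1 → C_0 maps an edge to its endpoints' difference, ∂[p,q] = q − p. For instance
  ∂UV = V − U.
As a 10×17 matrix over Z this has rank 9, with invariant factors (1,1,1,1,1,1,1,1,1).

∂_2: C_2 → C_1 acts by ∂[p,q,r] = [q,r] − [p,r] + [p,q]. For instance
  ∂RSX = SX − RX + RS,
  ∂RSW = SW − RW + RS.
The 17×4 boundary matrix has rank 4 and Smith normal form diag(1,1,1,1).

From H_k ≅ ker(∂_k) / im(∂_{k+1}) we obtain:

  H_0: rank C_0 − rank ∂_1 = 10 − 9 = 1, and the invariant factors of ∂_1 are all 1, so H_0 = Z.
  H_1: rank ker ∂_1 − rank ∂_2 = (17 − 9) − 4 = 4, and the invariant factors of ∂_2 are all 1, so H_1 = Z^4.
  H_2: rank ker ∂_2 − rank ∂_3 = (4 − 4) − 0 = 0, and there is no ∂_3, so H_2 = 0.

H_0 ≅ Z,  H_1 ≅ Z^4,  H_2 = 0.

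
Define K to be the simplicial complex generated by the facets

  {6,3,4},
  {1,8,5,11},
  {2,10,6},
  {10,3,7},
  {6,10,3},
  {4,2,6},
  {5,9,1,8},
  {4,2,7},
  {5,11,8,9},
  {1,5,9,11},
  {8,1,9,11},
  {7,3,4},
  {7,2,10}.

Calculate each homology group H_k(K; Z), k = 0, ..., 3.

Order the vertices as 1 < 2 < 3 < 4 < 5 < 6 < 7 < 8 < 9 < 10 < 11. Listing each simplex with vertices in this order, K has dimension 3 with simplices:

  0-simplices (11): [1], [2], [3], [4], [5], [6], [7], [8], [9], [10], [11]
  1-simplices (22): [1,5], [1,8], [1,9], [1,11], [2,4], [2,6], [2,7], [2,10], [3,4], [3,6], [3,7], [3,10], [4,6], [4,7], [5,8], [5,9], [5,11], [6,10], [7,10], [8,9], [8,11], [9,11]
  2-simplices (18): (18 of them)
  3-simplices (5): [1,5,8,9], [1,5,8,11], [1,5,9,11], [1,8,9,11], [5,8,9,11]

giving chain groups C_0 ≅ Z^11, C_1 ≅ Z^22, C_2 ≅ Z^18, C_3 ≅ Z^5.

∂_1: C_1 → C_0 maps an edge to its endpoints' difference, ∂[p,q] = q − p. For instance
  ∂[1,8] = [8] − [1].
The resulting 11×22 matrix has rank 9, and its Smith normal form has invariant factors (1,1,1,1,1,1,1,1,1).

Boundary ∂_2: C_2 → C_1 acts by ∂[p,q,r] = [q,r] − [p,r] + [p,q]. For instance
  ∂[3,4,6] = [4,6] − [3,6] + [3,4],
  ∂[1,9,11] = [9,11] − [1,11] + [1,9].
The resulting 22×18 matrix has rank 13, and its Smith normal form has invariant factors (1,1,1,1,1,1,1,1,1,1,1,1,1).

∂_3: C_3 → C_2 sends each 3-simplex σ to the alternating sum Σ_i (−1)^i (σ with its i-th vertex removed). For instance
  ∂[5,8,9,11] = [8,9,11] − [5,9,11] + [5,8,11] − [5,8,9],
  ∂[1,5,8,9] = [5,8,9] − [1,8,9] + [1,5,9] − [1,5,8].
This gives a 18×5 integer matrix of rank 4; reducing to Smith normal form yields diagonal entries (1,1,1,1).

From H_k ≅ ker(∂_k) / im(∂_{k+1}) we obtain:

  H_0: rank C_0 − rank ∂_1 = 11 − 9 = 2, and the invariant factors of ∂_1 are all 1, so H_0 ≅ Z^2.
  H_1: rank ker ∂_1 − rank ∂_2 = (22 − 9) − 13 = 0, and the invariant factors of ∂_2 are all 1, so H_1 ≅ 0.
  H_2: rank ker ∂_2 − rank ∂_3 = (18 − 13) − 4 = 1, and the invariant factors of ∂_3 are all 1, so H_2 ≅ Z.
  H_3: rank ker ∂_3 − rank ∂_4 = (5 − 4) − 0 = 1, and there is no ∂_4, so H_3 ≅ Z.

As a check, the Euler characteristic is 11 − 22 + 18 − 5 = 2, which agrees with 2 − 0 + 1 − 1 = 2.
(K is a triangulation of the disjoint union of the 2-sphere S^2 and the 3-sphere S^3.)

H_0 = Z^2,  H_1 = 0,  H_2 = Z,  H_3 = Z.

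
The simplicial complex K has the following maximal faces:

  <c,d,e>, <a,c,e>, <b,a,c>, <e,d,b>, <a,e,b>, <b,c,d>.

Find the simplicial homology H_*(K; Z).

Fix the vertex order a < b < c < d < e and write every simplex with vertices in increasing order. Then dim K = 2 and the simplices of K are:

  0-simplices (5): a, b, c, d, e
  1-simplices (9): ab, ac, ae, bc, bd, be, cd, ce, de
  2-simplices (6): abc, abe, ace, bcd, bde, cde

Hence C_0 ≅ Z^5, C_1 ≅ Z^9, C_2 ≅ Z^6.

The boundary map ∂_1: C_1 → C_0 sends each edge [p,q] (with p < q) to q − p. For instance
  ∂bc = c − b.
The resulting 5×9 matrix has rank 4, and its Smith normal form has invariant factors (1,1,1,1).

The boundary map ∂_2: C_2 → C_1 acts by ∂[p,q,r] = [q,r] − [p,r] + [p,q]. For instance
  ∂abe = be − ae + ab,
  ∂abc = bc − ac + ab.
The 9×6 boundary matrix has rank 5 and Smith normal form diag(1,1,1,1,1).

Now H_k = ker ∂_k / im ∂_{k+1}, so:

  H_0: rank C_0 − rank ∂_1 = 5 − 4 = 1, and the invariant factors of ∂_1 are all 1, so H_0 ≅ Z.
  H_1: rank ker ∂_1 − rank ∂_2 = (9 − 4) − 5 = 0, and the invariant factors of ∂_2 are all 1, so H_1 ≅ 0.
  H_2: rank ker ∂_2 − rank ∂_3 = (6 − 5) − 0 = 1, and there is no ∂_3, so H_2 ≅ Z.

H_0 = Z,  H_1 = 0,  H_2 = Z.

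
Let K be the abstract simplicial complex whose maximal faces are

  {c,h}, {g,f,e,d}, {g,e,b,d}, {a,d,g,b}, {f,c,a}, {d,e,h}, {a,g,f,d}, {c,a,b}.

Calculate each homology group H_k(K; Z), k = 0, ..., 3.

H_0 ≅ Z,  H_1 ≅ Z,  H_2 = 0,  H_3 = 0.

We work with the vertex ordering a < b < c < d < e < f < g < h. The simplices of K, each written with vertices in increasing order, are:

  0-simplices (8): a, b, c, d, e, f, g, h
  1-simplices (19): ab, ac, ad, af, ag, bc, bd, be, bg, cf, ch, de, df, dg, dh, ef, eg, eh, fg
  2-simplices (15): abc, abd, abg, acf, adf, adg, afg, bde, bdg, beg, def, deg, deh, dfg, efg
  3-simplices (4): abdg, adfg, bdeg, defg

giving chain groups C_0 ≅ Z^8, C_1 ≅ Z^19, C_2 ≅ Z^15, C_3 ≅ Z^4.

∂_1: C_1 → C_0 maps an edge to its endpoints' difference, ∂[p,q] = q − p. For instance
  ∂dh = h − d.
The resulting 8×19 matrix has rank 7, and its Smith normal form has invariant factors (1,1,1,1,1,1,1).

∂_2: C_2 → C_1 acts by ∂[p,q,r] = [q,r] − [p,r] + [p,q]. For instance
  ∂dfg = fg − dg + df,
  ∂deg = eg − dg + de.
The resulting 19×15 matrix has rank 11, and its Smith normal form has invariant factors (1,1,1,1,1,1,1,1,1,1,1).

The boundary map ∂_3: C_3 → C_2 sends each 3-simplex σ to the alternating sum Σ_i (−1)^i (σ with its i-th vertex removed). For instance
  ∂bdeg = deg − beg + bdg − bde,
  ∂defg = efg − dfg + deg − def.
The 15×4 boundary matrix has rank 4 and Smith normal form diag(1,1,1,1).

Computing H_k = (kernel of ∂_k) / (image of ∂_{k+1}):

  H_0: rank C_0 − rank ∂_1 = 8 − 7 = 1, and the invariant factors of ∂_1 are all 1, so H_0 = Z.
  H_1: rank ker ∂_1 − rank ∂_2 = (19 − 7) − 11 = 1, and the invariant factors of ∂_2 are all 1, so H_1 = Z.
  H_2: rank ker ∂_2 − rank ∂_3 = (15 − 11) − 4 = 0, and the invariant factors of ∂_3 are all 1, so H_2 = 0.
  H_3: rank ker ∂_3 − rank ∂_4 = (4 − 4) − 0 = 0, and there is no ∂_4, so H_3 = 0.

As a check, the Euler characteristic is 8 − 19 + 15 − 4 = 0, which agrees with 1 − 1 + 0 − 0 = 0.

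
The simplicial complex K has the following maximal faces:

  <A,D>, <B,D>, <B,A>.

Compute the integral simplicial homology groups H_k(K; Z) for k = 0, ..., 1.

K has 3 vertices, 3 edges.
rank ∂_0 = 0, rank ∂_1 = 2 ⇒ b_0 = 3 − 0 − 2 = 1; all invariant factors of ∂_1 are 1 so no torsion. So H_0 ≅ Z.
rank ∂_1 = 2, rank ∂_2 = 0 ⇒ b_1 = 3 − 2 − 0 = 1. So H_1 ≅ Z.

H_0 = Z,  H_1 = Z.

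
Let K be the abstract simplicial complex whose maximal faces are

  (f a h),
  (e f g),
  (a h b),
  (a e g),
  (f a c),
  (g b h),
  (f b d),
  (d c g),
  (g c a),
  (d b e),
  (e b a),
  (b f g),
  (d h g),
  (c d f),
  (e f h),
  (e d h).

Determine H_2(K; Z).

Order the vertices as a < b < c < d < e < f < g < h. Listing each simplex with vertices in this order, K has dimension 2 with simplices:

  0-simplices (8): a, b, c, d, e, f, g, h
  1-simplices (24): ab, ac, ae, af, ag, ah, bd, be, bf, bg, bh, cd, cf, cg, de, df, dg, dh, ef, eg, eh, fg, fh, gh
  2-simplices (16): abe, abh, acf, acg, aeg, afh, bde, bdf, bfg, bgh, cdf, cdg, deh, dgh, efg, efh

so the chain groups are C_0 ≅ Z^8, C_1 ≅ Z^24, C_2 ≅ Z^16.

Boundary ∂_1: C_1 → C_0 is given by ∂[p,q] = [q] − [p]. For instance
  ∂cd = d − c.
As a 8×24 matrix over Z this has rank 7, with invariant factors (1,1,1,1,1,1,1).

Boundary ∂_2: C_2 → C_1 acts by ∂[p,q,r] = [q,r] − [p,r] + [p,q]. For instance
  ∂acg = cg − ag + ac,
  ∂aeg = eg − ag + ae.
This gives a 24×16 integer matrix of rank 15; reducing to Smith normal form yields diagonal entries (1,1,1,1,1,1,1,1,1,1,1,1,1,1,1).

Reading off H_k = ker ∂_k / im ∂_{k+1}:

  H_2: rank ker ∂_2 − rank ∂_3 = (16 − 15) − 0 = 1, and there is no ∂_3, so H_2 ≅ Z.

H_2 = Z.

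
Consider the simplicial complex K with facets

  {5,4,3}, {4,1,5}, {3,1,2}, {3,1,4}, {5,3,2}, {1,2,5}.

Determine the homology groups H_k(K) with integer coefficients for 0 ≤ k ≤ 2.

H_0 = Z,  H_1 = 0,  H_2 = Z.

Order the vertices as 1 < 2 < 3 < 4 < 5. Listing each simplex with vertices in this order, K has dimension 2 with simplices:

  0-simplices (5): [1], [2], [3], [4], [5]
  1-simplices (9): [1,2], [1,3], [1,4], [1,5], [2,3], [2,5], [3,4], [3,5], [4,5]
  2-simplices (6): [1,2,3], [1,2,5], [1,3,4], [1,4,5], [2,3,5], [3,4,5]

giving chain groups C_0 ≅ Z^5, C_1 ≅ Z^9, C_2 ≅ Z^6.

Boundary ∂_1: C_1 → C_0 maps an edge to its endpoints' difference, ∂[p,q] = q − p.
The resulting 5×9 matrix has rank 4, and its Smith normal form has invariant factors (1,1,1,1).

∂_2: C_2 → C_1 sends each 2-simplex [p,q,r] to [q,r] − [p,r] + [p,q]. For instance
  ∂[1,2,5] = [2,5] − [1,5] + [1,2],
  ∂[1,3,4] = [3,4] − [1,4] + [1,3].
As a 9×6 matrix over Z this has rank 5, with invariant factors (1,1,1,1,1).

Computing H_k = (kernel of ∂_k) / (image of ∂_{k+1}):

  H_0: rank C_0 − rank ∂_1 = 5 − 4 = 1, and the invariant factors of ∂_1 are all 1, so H_0 = Z.
  H_1: rank ker ∂_1 − rank ∂_2 = (9 − 4) − 5 = 0, and the invariant factors of ∂_2 are all 1, so H_1 = 0.
  H_2: rank ker ∂_2 − rank ∂_3 = (6 − 5) − 0 = 1, and there is no ∂_3, so H_2 = Z.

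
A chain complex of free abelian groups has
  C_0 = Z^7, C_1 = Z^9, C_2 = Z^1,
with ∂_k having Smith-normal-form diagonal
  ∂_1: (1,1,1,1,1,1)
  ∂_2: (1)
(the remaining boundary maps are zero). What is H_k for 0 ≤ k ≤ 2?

H_0: b_0 = 7 − 0 − 6 = 1; torsion from ∂_1 factors > 1: none. So H_0 ≅ Z.
H_1: b_1 = 9 − 6 − 1 = 2; torsion from ∂_2 factors > 1: none. So H_1 ≅ Z^2.
H_2: b_2 = 1 − 1 − 0 = 0; torsion from ∂_3 factors > 1: none. So H_2 ≅ 0.

H_0 ≅ Z,  H_1 ≅ Z^2,  H_2 = 0.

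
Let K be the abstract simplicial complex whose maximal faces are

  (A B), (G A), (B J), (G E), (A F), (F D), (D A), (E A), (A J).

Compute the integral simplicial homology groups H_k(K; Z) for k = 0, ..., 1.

We work with the vertex ordering A < B < D < E < F < G < J. The simplices of K, each written with vertices in increasing order, are:

  0-simplices (7): A, B, D, E, F, G, J
  1-simplices (9): AB, AD, AE, AF, AG, AJ, BJ, DF, EG

giving chain groups C_0 ≅ Z^7, C_1 ≅ Z^9.

∂_1: C_1 → C_0 sends each edge [p,q] (with p < q) to q − p. For instance
  ∂AD = D − A.
The 7×9 boundary matrix has rank 6 and Smith normal form diag(1,1,1,1,1,1).

Computing H_k = (kernel of ∂_k) / (image of ∂_{k+1}):

  H_0: rank C_0 − rank ∂_1 = 7 − 6 = 1, and the invariant factors of ∂_1 are all 1, so H_0 = Z.
  H_1: rank ker ∂_1 − rank ∂_2 = (9 − 6) − 0 = 3, and there is no ∂_2, so H_1 = Z^3.

As a check, the Euler characteristic is 7 − 9 = -2, which agrees with 1 − 3 = -2.

H_0 = Z,  H_1 = Z^3.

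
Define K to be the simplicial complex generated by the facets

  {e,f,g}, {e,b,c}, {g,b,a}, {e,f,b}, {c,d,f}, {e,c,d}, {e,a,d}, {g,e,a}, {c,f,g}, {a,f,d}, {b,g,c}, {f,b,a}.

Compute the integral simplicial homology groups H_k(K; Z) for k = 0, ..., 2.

Fix the vertex order a < b < c < d < e < f < g and write every simplex with vertices in increasing order. Then dim K = 2 and the simplices of K are:

  0-simplices (7): a, b, c, d, e, f, g
  1-simplices (18): ab, ad, ae, af, ag, bc, be, bf, bg, cd, ce, cf, cg, de, df, ef, eg, fg
  2-simplices (12): abf, abg, ade, adf, aeg, bce, bcg, bef, cde, cdf, cfg, efg

giving chain groups C_0 ≅ Z^7, C_1 ≅ Z^18, C_2 ≅ Z^12.

∂_1: C_1 → C_0 is given by ∂[p,q] = [q] − [p].
The resulting 7×18 matrix has rank 6, and its Smith normal form has invariant factors (1,1,1,1,1,1).

The boundary map ∂_2: C_2 → C_1 acts by ∂[p,q,r] = [q,r] − [p,r] + [p,q]. For instance
  ∂bef = ef − bf + be,
  ∂abf = bf − af + ab.
This gives a 18×12 integer matrix of rank 12; reducing to Smith normal form yields diagonal entries (1,1,1,1,1,1,1,1,1,1,1,2).

Now H_k = ker ∂_k / im ∂_{k+1}, so:

  H_0: rank C_0 − rank ∂_1 = 7 − 6 = 1, and the invariant factors of ∂_1 are all 1, so H_0 = Z.
  H_1: rank ker ∂_1 − rank ∂_2 = (18 − 6) − 12 = 0, and ∂_2 has invariant factor 2 > 1, so H_1 = Z/2.
  H_2: rank ker ∂_2 − rank ∂_3 = (12 − 12) − 0 = 0, and there is no ∂_3, so H_2 = 0.

H_0 = Z,  H_1 = Z/2,  H_2 = 0.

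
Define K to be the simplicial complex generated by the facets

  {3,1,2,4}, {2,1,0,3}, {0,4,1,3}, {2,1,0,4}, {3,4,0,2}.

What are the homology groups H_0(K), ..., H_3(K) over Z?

H_0 = Z,  H_1 = 0,  H_2 = 0,  H_3 = Z.

We work with the vertex ordering 0 < 1 < 2 < 3 < 4. The simplices of K, each written with vertices in increasing order, are:

  0-simplices (5): [0], [1], [2], [3], [4]
  1-simplices (10): [0,1], [0,2], [0,3], [0,4], [1,2], [1,3], [1,4], [2,3], [2,4], [3,4]
  2-simplices (10): [0,1,2], [0,1,3], [0,1,4], [0,2,3], [0,2,4], [0,3,4], [1,2,3], [1,2,4], [1,3,4], [2,3,4]
  3-simplices (5): [0,1,2,3], [0,1,2,4], [0,1,3,4], [0,2,3,4], [1,2,3,4]

Hence C_0 ≅ Z^5, C_1 ≅ Z^10, C_2 ≅ Z^10, C_3 ≅ Z^5.

The boundary map ∂_1: C_1 → C_0 is given by ∂[p,q] = [q] − [p]. For instance
  ∂[3,4] = [4] − [3].
This gives a 5×10 integer matrix of rank 4; reducing to Smith normal form yields diagonal entries (1,1,1,1).

∂_2: C_2 → C_1 sends each 2-simplex [p,q,r] to [q,r] − [p,r] + [p,q]. For instance
  ∂[0,1,4] = [1,4] − [0,4] + [0,1],
  ∂[0,2,4] = [2,4] − [0,4] + [0,2].
The 10×10 boundary matrix has rank 6 and Smith normal form diag(1,1,1,1,1,1).

Boundary ∂_3: C_3 → C_2 sends each 3-simplex σ to the alternating sum Σ_i (−1)^i (σ with its i-th vertex removed). For instance
  ∂[0,1,3,4] = [1,3,4] − [0,3,4] + [0,1,4] − [0,1,3],
  ∂[0,1,2,3] = [1,2,3] − [0,2,3] + [0,1,3] − [0,1,2].
The resulting 10×5 matrix has rank 4, and its Smith normal form has invariant factors (1,1,1,1).

Reading off H_k = ker ∂_k / im ∂_{k+1}:

  H_0: rank C_0 − rank ∂_1 = 5 − 4 = 1, and the invariant factors of ∂_1 are all 1, so H_0 = Z.
  H_1: rank ker ∂_1 − rank ∂_2 = (10 − 4) − 6 = 0, and the invariant factors of ∂_2 are all 1, so H_1 = 0.
  H_2: rank ker ∂_2 − rank ∂_3 = (10 − 6) − 4 = 0, and the invariant factors of ∂_3 are all 1, so H_2 = 0.
  H_3: rank ker ∂_3 − rank ∂_4 = (5 − 4) − 0 = 1, and there is no ∂_4, so H_3 = Z.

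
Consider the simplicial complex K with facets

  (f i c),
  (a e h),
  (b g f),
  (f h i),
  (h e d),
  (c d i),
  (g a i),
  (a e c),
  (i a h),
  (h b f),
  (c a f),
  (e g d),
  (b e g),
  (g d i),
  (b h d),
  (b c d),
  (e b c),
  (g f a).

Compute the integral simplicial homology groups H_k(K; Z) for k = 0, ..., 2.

H_0 ≅ Z,  H_1 ≅ Z × Z/2,  H_2 = 0.

K has 9 vertices, 27 edges, 18 triangles.
rank ∂_0 = 0, rank ∂_1 = 8 ⇒ b_0 = 9 − 0 − 8 = 1; all invariant factors of ∂_1 are 1 so no torsion. So H_0 ≅ Z.
rank ∂_1 = 8, rank ∂_2 = 18 ⇒ b_1 = 27 − 8 − 18 = 1; ∂_2 has invariant factor(s) [2] giving torsion. So H_1 ≅ Z × Z/2.
rank ∂_2 = 18, rank ∂_3 = 0 ⇒ b_2 = 18 − 18 − 0 = 0. So H_2 ≅ 0.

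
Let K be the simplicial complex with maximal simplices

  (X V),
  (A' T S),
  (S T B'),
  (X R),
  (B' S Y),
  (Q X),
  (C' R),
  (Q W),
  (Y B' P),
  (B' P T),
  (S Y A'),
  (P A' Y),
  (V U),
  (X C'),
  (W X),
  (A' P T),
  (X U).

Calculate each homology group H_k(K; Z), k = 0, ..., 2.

K has 13 vertices, 21 edges, 8 triangles.
rank ∂_0 = 0, rank ∂_1 = 11 ⇒ b_0 = 13 − 0 − 11 = 2; all invariant factors of ∂_1 are 1 so no torsion. So H_0 ≅ Z^2.
rank ∂_1 = 11, rank ∂_2 = 7 ⇒ b_1 = 21 − 11 − 7 = 3; all invariant factors of ∂_2 are 1 so no torsion. So H_1 ≅ Z^3.
rank ∂_2 = 7, rank ∂_3 = 0 ⇒ b_2 = 8 − 7 − 0 = 1. So H_2 ≅ Z.

H_0 = Z^2,  H_1 = Z^3,  H_2 = Z.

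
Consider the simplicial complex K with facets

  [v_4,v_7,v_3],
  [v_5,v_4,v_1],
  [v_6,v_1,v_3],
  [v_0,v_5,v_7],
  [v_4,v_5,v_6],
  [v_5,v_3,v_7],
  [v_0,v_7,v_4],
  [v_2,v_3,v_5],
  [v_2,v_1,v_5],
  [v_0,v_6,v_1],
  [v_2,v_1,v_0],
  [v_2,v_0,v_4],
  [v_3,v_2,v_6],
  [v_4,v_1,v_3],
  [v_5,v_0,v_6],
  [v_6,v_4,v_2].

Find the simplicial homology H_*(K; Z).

We work with the vertex ordering v_0 < v_1 < v_2 < v_3 < v_4 < v_5 < v_6 < v_7. The simplices of K, each written with vertices in increasing order, are:

  0-simplices (8): [v_0], [v_1], [v_2], [v_3], [v_4], [v_5], [v_6], [v_7]
  1-simplices (24): (24 of them)
  2-simplices (16): (16 of them)

Hence C_0 ≅ Z^8, C_1 ≅ Z^24, C_2 ≅ Z^16.

∂_1: C_1 → C_0 sends each edge [p,q] (with p < q) to q − p.
This gives a 8×24 integer matrix of rank 7; reducing to Smith normal form yields diagonal entries (1,1,1,1,1,1,1).

∂_2: C_2 → C_1 sends each 2-simplex [p,q,r] to [q,r] − [p,r] + [p,q]. For instance
  ∂[v_1,v_2,v_5] = [v_2,v_5] − [v_1,v_5] + [v_1,v_2],
  ∂[v_0,v_1,v_6] = [v_1,v_6] − [v_0,v_6] + [v_0,v_1].
This gives a 24×16 integer matrix of rank 15; reducing to Smith normal form yields diagonal entries (1,1,1,1,1,1,1,1,1,1,1,1,1,1,1).

Reading off H_k = ker ∂_k / im ∂_{k+1}:

  H_0: rank C_0 − rank ∂_1 = 8 − 7 = 1, and the invariant factors of ∂_1 are all 1, so H_0 ≅ Z.
  H_1: rank ker ∂_1 − rank ∂_2 = (24 − 7) − 15 = 2, and the invariant factors of ∂_2 are all 1, so H_1 ≅ Z^2.
  H_2: rank ker ∂_2 − rank ∂_3 = (16 − 15) − 0 = 1, and there is no ∂_3, so H_2 ≅ Z.

(K is a triangulation of the torus T^2.)

H_0 = Z,  H_1 = Z^2,  H_2 = Z.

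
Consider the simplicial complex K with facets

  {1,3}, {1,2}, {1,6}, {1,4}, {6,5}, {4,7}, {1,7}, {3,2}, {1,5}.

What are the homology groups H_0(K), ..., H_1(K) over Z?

H_0 = Z,  H_1 = Z^3.

K has 7 vertices, 9 edges.
rank ∂_0 = 0, rank ∂_1 = 6 ⇒ b_0 = 7 − 0 − 6 = 1; all invariant factors of ∂_1 are 1 so no torsion. So H_0 = Z.
rank ∂_1 = 6, rank ∂_2 = 0 ⇒ b_1 = 9 − 6 − 0 = 3. So H_1 = Z^3.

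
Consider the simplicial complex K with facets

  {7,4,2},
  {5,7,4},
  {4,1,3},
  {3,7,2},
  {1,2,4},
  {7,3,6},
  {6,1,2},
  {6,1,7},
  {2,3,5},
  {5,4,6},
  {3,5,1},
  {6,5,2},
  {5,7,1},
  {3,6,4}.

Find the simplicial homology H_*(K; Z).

Fix the vertex order 1 < 2 < 3 < 4 < 5 < 6 < 7 and write every simplex with vertices in increasing order. Then dim K = 2 and the simplices of K are:

  0-simplices (7): [1], [2], [3], [4], [5], [6], [7]
  1-simplices (21): [1,2], [1,3], [1,4], [1,5], [1,6], [1,7], [2,3], [2,4], [2,5], [2,6], [2,7], [3,4], [3,5], [3,6], [3,7], [4,5], [4,6], [4,7], [5,6], [5,7], [6,7]
  2-simplices (14): [1,2,4], [1,2,6], [1,3,4], [1,3,5], [1,5,7], [1,6,7], [2,3,5], [2,3,7], [2,4,7], [2,5,6], [3,4,6], [3,6,7], [4,5,6], [4,5,7]

Hence C_0 ≅ Z^7, C_1 ≅ Z^21, C_2 ≅ Z^14.

Boundary ∂_1: C_1 → C_0 maps an edge to its endpoints' difference, ∂[p,q] = q − p. For instance
  ∂[2,5] = [5] − [2].
The 7×21 boundary matrix has rank 6 and Smith normal form diag(1,1,1,1,1,1).

∂_2: C_2 → C_1 acts by ∂[p,q,r] = [q,r] − [p,r] + [p,q]. For instance
  ∂[4,5,6] = [5,6] − [4,6] + [4,5],
  ∂[1,6,7] = [6,7] − [1,7] + [1,6].
The 21×14 boundary matrix has rank 13 and Smith normal form diag(1,1,1,1,1,1,1,1,1,1,1,1,1).

Now H_k = ker ∂_k / im ∂_{k+1}, so:

  H_0: rank C_0 − rank ∂_1 = 7 − 6 = 1, and the invariant factors of ∂_1 are all 1, so H_0 = Z.
  H_1: rank ker ∂_1 − rank ∂_2 = (21 − 6) − 13 = 2, and the invariant factors of ∂_2 are all 1, so H_1 = Z^2.
  H_2: rank ker ∂_2 − rank ∂_3 = (14 − 13) − 0 = 1, and there is no ∂_3, so H_2 = Z.

As a check, the Euler characteristic is 7 − 21 + 14 = 0, which agrees with 1 − 2 + 1 = 0.

H_0 ≅ Z,  H_1 ≅ Z^2,  H_2 ≅ Z.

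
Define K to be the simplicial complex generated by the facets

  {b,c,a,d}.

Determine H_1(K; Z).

H_1 ≅ 0.

We work with the vertex ordering a < b < c < d. The simplices of K, each written with vertices in increasing order, are:

  0-simplices (4): a, b, c, d
  1-simplices (6): ab, ac, ad, bc, bd, cd
  2-simplices (4): abc, abd, acd, bcd
  3-simplices (1): abcd

Hence C_0 ≅ Z^4, C_1 ≅ Z^6, C_2 ≅ Z^4, C_3 ≅ Z^1.

The boundary map ∂_1: C_1 → C_0 maps an edge to its endpoints' difference, ∂[p,q] = q − p. For instance
  ∂ac = c − a.
The resulting 4×6 matrix has rank 3, and its Smith normal form has invariant factors (1,1,1).

∂_2: C_2 → C_1 sends each 2-simplex [p,q,r] to [q,r] − [p,r] + [p,q]. For instance
  ∂acd = cd − ad + ac,
  ∂abd = bd − ad + ab.
The 6×4 boundary matrix has rank 3 and Smith normal form diag(1,1,1).

Boundary ∂_3: C_3 → C_2 sends each 3-simplex σ to the alternating sum Σ_i (−1)^i (σ with its i-th vertex removed). For instance
  ∂abcd = bcd − acd + abd − abc.
The 4×1 boundary matrix has rank 1 and Smith normal form diag(1).

From H_k ≅ ker(∂_k) / im(∂_{k+1}) we obtain:

  H_1: rank ker ∂_1 − rank ∂_2 = (6 − 3) − 3 = 0, and the invariant factors of ∂_2 are all 1, so H_1 = 0.

(K is a triangulation of the 3-simplex.)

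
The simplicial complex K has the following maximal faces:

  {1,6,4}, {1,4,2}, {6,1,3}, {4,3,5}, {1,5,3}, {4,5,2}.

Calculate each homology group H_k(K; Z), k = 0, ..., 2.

H_0 ≅ Z,  H_1 ≅ Z,  H_2 = 0.

K has 6 vertices, 12 edges, 6 triangles.
rank ∂_0 = 0, rank ∂_1 = 5 ⇒ b_0 = 6 − 0 − 5 = 1; all invariant factors of ∂_1 are 1 so no torsion. So H_0 ≅ Z.
rank ∂_1 = 5, rank ∂_2 = 6 ⇒ b_1 = 12 − 5 − 6 = 1; all invariant factors of ∂_2 are 1 so no torsion. So H_1 ≅ Z.
rank ∂_2 = 6, rank ∂_3 = 0 ⇒ b_2 = 6 − 6 − 0 = 0. So H_2 ≅ 0.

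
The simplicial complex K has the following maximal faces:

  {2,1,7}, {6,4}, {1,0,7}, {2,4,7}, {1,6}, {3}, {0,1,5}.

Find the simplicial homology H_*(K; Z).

We work with the vertex ordering 0 < 1 < 2 < 3 < 4 < 5 < 6 < 7. The simplices of K, each written with vertices in increasing order, are:

  0-simplices (8): [0], [1], [2], [3], [4], [5], [6], [7]
  1-simplices (11): [0,1], [0,5], [0,7], [1,2], [1,5], [1,6], [1,7], [2,4], [2,7], [4,6], [4,7]
  2-simplices (4): [0,1,5], [0,1,7], [1,2,7], [2,4,7]

so the chain groups are C_0 ≅ Z^8, C_1 ≅ Z^11, C_2 ≅ Z^4.

The boundary map ∂_1: C_1 → C_0 maps an edge to its endpoints' difference, ∂[p,q] = q − p. For instance
  ∂[0,1] = [1] − [0].
The 8×11 boundary matrix has rank 6 and Smith normal form diag(1,1,1,1,1,1).

Boundary ∂_2: C_2 → C_1 acts by ∂[p,q,r] = [q,r] − [p,r] + [p,q]. For instance
  ∂[0,1,5] = [1,5] − [0,5] + [0,1],
  ∂[0,1,7] = [1,7] − [0,7] + [0,1].
As a 11×4 matrix over Z this has rank 4, with invariant factors (1,1,1,1).

Reading off H_k = ker ∂_k / im ∂_{k+1}:

  H_0: rank C_0 − rank ∂_1 = 8 − 6 = 2, and the invariant factors of ∂_1 are all 1, so H_0 = Z^2.
  H_1: rank ker ∂_1 − rank ∂_2 = (11 − 6) − 4 = 1, and the invariant factors of ∂_2 are all 1, so H_1 = Z.
  H_2: rank ker ∂_2 − rank ∂_3 = (4 − 4) − 0 = 0, and there is no ∂_3, so H_2 = 0.

H_0 ≅ Z^2,  H_1 ≅ Z,  H_2 = 0.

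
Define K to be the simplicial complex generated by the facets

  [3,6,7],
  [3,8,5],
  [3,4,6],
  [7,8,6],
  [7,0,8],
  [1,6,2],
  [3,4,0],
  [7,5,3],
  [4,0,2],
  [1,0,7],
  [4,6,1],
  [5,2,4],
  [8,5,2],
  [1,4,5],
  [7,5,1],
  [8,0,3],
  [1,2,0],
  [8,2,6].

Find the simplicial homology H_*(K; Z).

H_0 ≅ Z,  H_1 ≅ Z × Z/2,  H_2 = 0.

Fix the vertex order 0 < 1 < 2 < 3 < 4 < 5 < 6 < 7 < 8 and write every simplex with vertices in increasing order. Then dim K = 2 and the simplices of K are:

  0-simplices (9): [0], [1], [2], [3], [4], [5], [6], [7], [8]
  1-simplices (27): (27 of them)
  2-simplices (18): [0,1,2], [0,1,7], [0,2,4], [0,3,4], [0,3,8], [0,7,8], [1,2,6], [1,4,5], [1,4,6], [1,5,7], [2,4,5], [2,5,8], [2,6,8], [3,4,6], [3,5,7], [3,5,8], [3,6,7], [6,7,8]

giving chain groups C_0 ≅ Z^9, C_1 ≅ Z^27, C_2 ≅ Z^18.

Boundary ∂_1: C_1 → C_0 maps an edge to its endpoints' difference, ∂[p,q] = q − p. For instance
  ∂[0,7] = [7] − [0].
The 9×27 boundary matrix has rank 8 and Smith normal form diag(1,1,1,1,1,1,1,1).

Boundary ∂_2: C_2 → C_1 maps a triangle to the signed sum of its edges. For instance
  ∂[1,4,5] = [4,5] − [1,5] + [1,4],
  ∂[0,3,8] = [3,8] − [0,8] + [0,3].
As a 27×18 matrix over Z this has rank 18, with invariant factors (1,1,1,1,1,1,1,1,1,1,1,1,1,1,1,1,1,2).

Reading off H_k = ker ∂_k / im ∂_{k+1}:

  H_0: rank C_0 − rank ∂_1 = 9 − 8 = 1, and the invariant factors of ∂_1 are all 1, so H_0 = Z.
  H_1: rank ker ∂_1 − rank ∂_2 = (27 − 8) − 18 = 1, and ∂_2 has invariant factor 2 > 1, so H_1 = Z × Z/2.
  H_2: rank ker ∂_2 − rank ∂_3 = (18 − 18) − 0 = 0, and there is no ∂_3, so H_2 = 0.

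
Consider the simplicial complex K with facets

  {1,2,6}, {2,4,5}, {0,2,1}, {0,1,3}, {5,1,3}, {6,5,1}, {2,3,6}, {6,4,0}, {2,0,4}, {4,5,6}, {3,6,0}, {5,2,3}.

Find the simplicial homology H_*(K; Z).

H_0 ≅ Z,  H_1 ≅ Z/2Z,  H_2 = 0.

Fix the vertex order 0 < 1 < 2 < 3 < 4 < 5 < 6 and write every simplex with vertices in increasing order. Then dim K = 2 and the simplices of K are:

  0-simplices (7): [0], [1], [2], [3], [4], [5], [6]
  1-simplices (18): [0,1], [0,2], [0,3], [0,4], [0,6], [1,2], [1,3], [1,5], [1,6], [2,3], [2,4], [2,5], [2,6], [3,5], [3,6], [4,5], [4,6], [5,6]
  2-simplices (12): [0,1,2], [0,1,3], [0,2,4], [0,3,6], [0,4,6], [1,2,6], [1,3,5], [1,5,6], [2,3,5], [2,3,6], [2,4,5], [4,5,6]

Hence C_0 ≅ Z^7, C_1 ≅ Z^18, C_2 ≅ Z^12.

∂_1: C_1 → C_0 is given by ∂[p,q] = [q] − [p]. For instance
  ∂[4,5] = [5] − [4].
The 7×18 boundary matrix has rank 6 and Smith normal form diag(1,1,1,1,1,1).

Boundary ∂_2: C_2 → C_1 sends each 2-simplex [p,q,r] to [q,r] − [p,r] + [p,q]. For instance
  ∂[2,4,5] = [4,5] − [2,5] + [2,4],
  ∂[1,5,6] = [5,6] − [1,6] + [1,5].
This gives a 18×12 integer matrix of rank 12; reducing to Smith normal form yields diagonal entries (1,1,1,1,1,1,1,1,1,1,1,2).

Now H_k = ker ∂_k / im ∂_{k+1}, so:

  H_0: rank C_0 − rank ∂_1 = 7 − 6 = 1, and the invariant factors of ∂_1 are all 1, so H_0 = Z.
  H_1: rank ker ∂_1 − rank ∂_2 = (18 − 6) − 12 = 0, and ∂_2 has invariant factor 2 > 1, so H_1 = Z/2Z.
  H_2: rank ker ∂_2 − rank ∂_3 = (12 − 12) − 0 = 0, and there is no ∂_3, so H_2 = 0.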